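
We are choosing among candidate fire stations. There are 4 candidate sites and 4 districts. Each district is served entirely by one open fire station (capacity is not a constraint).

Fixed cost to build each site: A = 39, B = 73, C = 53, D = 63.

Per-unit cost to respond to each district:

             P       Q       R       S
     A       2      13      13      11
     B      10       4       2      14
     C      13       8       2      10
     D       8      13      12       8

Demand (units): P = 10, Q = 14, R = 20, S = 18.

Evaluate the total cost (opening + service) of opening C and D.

Each district is assigned to its cheapest site among the open ones.
{C, D}: P→D 8·10=80, Q→C 8·14=112, R→C 2·20=40, S→D 8·18=144. Service 376; fixed 116; total 492.

Total cost: 492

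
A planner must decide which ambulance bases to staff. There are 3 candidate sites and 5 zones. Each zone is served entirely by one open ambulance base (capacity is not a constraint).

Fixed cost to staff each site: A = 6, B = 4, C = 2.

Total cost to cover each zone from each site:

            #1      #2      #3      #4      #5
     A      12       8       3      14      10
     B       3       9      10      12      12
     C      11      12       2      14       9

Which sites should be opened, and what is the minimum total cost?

For any fixed open set, each zone goes to its cheapest open site; total = fixed + service.
{B, C}: #1→B 3, #2→B 9, #3→C 2, #4→B 12, #5→C 9. Service 35; fixed 6; total 41.
{A, B}: service 36 + fixed 10 = 46
{A, B, C}: service 34 + fixed 12 = 46
{C}: service 48 + fixed 2 = 50
No other subset beats 41.

Open B and C; minimum total cost 41.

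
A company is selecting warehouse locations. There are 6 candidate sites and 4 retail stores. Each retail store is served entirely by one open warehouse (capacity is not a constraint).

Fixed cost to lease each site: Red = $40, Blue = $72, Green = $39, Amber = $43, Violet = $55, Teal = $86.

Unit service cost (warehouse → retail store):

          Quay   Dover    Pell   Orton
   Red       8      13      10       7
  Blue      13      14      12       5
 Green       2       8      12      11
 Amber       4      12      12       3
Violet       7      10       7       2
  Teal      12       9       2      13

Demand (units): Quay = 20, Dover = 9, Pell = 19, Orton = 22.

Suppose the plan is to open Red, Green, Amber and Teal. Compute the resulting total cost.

Each retail store is assigned to its cheapest site among the open ones.
{Red, Green, Amber, Teal}: Quay→Green 2·20=40, Dover→Green 8·9=72, Pell→Teal 2·19=38, Orton→Amber 3·22=66. Service 216; fixed 208; total 424.

Total cost: 424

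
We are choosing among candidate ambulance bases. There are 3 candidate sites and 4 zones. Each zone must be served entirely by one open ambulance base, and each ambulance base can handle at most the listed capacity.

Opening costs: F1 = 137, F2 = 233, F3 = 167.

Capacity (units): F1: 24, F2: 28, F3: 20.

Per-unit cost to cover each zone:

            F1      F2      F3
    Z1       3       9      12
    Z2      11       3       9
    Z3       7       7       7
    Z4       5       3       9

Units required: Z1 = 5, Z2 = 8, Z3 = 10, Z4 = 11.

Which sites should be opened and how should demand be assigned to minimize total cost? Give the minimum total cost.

Open {F1, F2}: Z1→F1 3·5=15, Z2→F2 3·8=24, Z3→F1 7·10=70, Z4→F2 3·11=33.
Loads: F1 carries 15/24, F2 carries 19/28. Service 142; fixed 370; total 512.
Next best feasible plan costs 516.

Minimum total cost: 512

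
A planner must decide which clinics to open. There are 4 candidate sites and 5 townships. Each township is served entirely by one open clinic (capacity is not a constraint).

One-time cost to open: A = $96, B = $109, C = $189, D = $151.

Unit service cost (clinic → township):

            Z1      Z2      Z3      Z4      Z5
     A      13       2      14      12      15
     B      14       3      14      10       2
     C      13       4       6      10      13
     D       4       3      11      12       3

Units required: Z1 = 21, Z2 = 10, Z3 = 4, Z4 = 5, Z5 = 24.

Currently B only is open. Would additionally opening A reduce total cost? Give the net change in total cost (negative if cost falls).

No — net change +65 (cost rises by 65).

Current service cost with {B}: 478.
Adding A: each township re-picks its cheapest; new service cost 447, saving 31.
Extra fixed cost: 96. Net change = 96 − 31 = 65.
(Totals: 587 → 652.)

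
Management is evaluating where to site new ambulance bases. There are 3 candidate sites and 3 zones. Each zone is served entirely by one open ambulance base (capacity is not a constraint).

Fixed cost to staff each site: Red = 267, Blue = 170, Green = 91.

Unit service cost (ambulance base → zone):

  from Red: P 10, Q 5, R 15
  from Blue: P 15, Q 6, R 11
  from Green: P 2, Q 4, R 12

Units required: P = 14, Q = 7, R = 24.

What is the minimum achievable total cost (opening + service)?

For any fixed open set, each zone goes to its cheapest open site; total = fixed + service.
{Green}: P→Green 2·14=28, Q→Green 4·7=28, R→Green 12·24=288. Service 344; fixed 91; total 435.
{Blue, Green}: service 320 + fixed 261 = 581
{Blue}: service 516 + fixed 170 = 686
{Red, Blue, Green}: service 320 + fixed 528 = 848
(All 7 nonempty subsets were checked; Green only is lowest.)

Minimum total cost: 435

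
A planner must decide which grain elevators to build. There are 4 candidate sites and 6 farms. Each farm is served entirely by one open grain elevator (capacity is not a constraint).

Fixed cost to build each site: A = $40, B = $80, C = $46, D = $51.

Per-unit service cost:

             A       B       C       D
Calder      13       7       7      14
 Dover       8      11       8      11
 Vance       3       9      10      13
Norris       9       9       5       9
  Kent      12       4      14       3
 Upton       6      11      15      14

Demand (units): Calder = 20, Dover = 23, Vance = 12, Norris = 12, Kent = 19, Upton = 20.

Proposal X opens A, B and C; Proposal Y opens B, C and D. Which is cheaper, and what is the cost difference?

Proposal X: {A, B, C}: Calder→B 7·20=140, Dover→A 8·23=184, Vance→A 3·12=36, Norris→C 5·12=60, Kent→B 4·19=76, Upton→A 6·20=120. Service 616; fixed 166; total 782.
Proposal Y: {B, C, D}: Calder→B 7·20=140, Dover→C 8·23=184, Vance→B 9·12=108, Norris→C 5·12=60, Kent→D 3·19=57, Upton→B 11·20=220. Service 769; fixed 177; total 946.
Difference: |782 − 946| = 164.

Proposal X is cheaper by 164.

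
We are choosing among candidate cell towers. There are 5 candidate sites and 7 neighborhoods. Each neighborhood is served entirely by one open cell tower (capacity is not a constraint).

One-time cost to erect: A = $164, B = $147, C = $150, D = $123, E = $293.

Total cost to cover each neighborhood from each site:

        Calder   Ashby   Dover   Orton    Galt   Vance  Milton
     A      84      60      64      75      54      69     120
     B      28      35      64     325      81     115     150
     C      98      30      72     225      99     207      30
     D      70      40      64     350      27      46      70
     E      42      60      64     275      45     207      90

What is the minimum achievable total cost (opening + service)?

Minimum total cost: 679

For any fixed open set, each neighborhood goes to its cheapest open site; total = fixed + service.
{A, D}: Calder→D 70, Ashby→D 40, Dover→A 64, Orton→A 75, Galt→D 27, Vance→D 46, Milton→D 70. Service 392; fixed 287; total 679.
{A}: service 526 + fixed 164 = 690
{A, C}: service 406 + fixed 314 = 720
{A, B, C, D, E}: Calder→B 28, Ashby→C 30, Dover→A 64, Orton→A 75, Galt→D 27, Vance→D 46, Milton→C 30. Service 300; fixed 877; total 1177.
No other subset beats 679.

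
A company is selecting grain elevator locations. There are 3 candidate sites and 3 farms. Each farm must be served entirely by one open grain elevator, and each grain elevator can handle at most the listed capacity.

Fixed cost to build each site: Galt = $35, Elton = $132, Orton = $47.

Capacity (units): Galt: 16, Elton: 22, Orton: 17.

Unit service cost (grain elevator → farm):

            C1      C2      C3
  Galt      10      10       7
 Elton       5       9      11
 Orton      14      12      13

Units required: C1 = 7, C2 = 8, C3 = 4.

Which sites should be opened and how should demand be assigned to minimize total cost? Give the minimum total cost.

Open {Galt, Orton}: C1→Galt 10·7=70, C2→Orton 12·8=96, C3→Galt 7·4=28.
Loads: Galt carries 11/16, Orton carries 8/17. Service 194; fixed 82; total 276.
Next best feasible plan costs 283.

Minimum total cost: 276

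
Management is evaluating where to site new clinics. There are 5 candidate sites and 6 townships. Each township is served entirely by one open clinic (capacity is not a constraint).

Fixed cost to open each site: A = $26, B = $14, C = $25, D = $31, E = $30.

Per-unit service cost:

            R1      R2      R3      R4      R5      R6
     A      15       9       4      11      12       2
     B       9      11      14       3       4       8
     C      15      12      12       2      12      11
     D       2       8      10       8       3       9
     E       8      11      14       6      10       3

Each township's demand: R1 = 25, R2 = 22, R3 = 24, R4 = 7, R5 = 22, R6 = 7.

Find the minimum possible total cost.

Minimum total cost: 494

For any fixed open set, each township goes to its cheapest open site; total = fixed + service.
{A, B, D}: R1→D 2·25=50, R2→D 8·22=176, R3→A 4·24=96, R4→B 3·7=21, R5→D 3·22=66, R6→A 2·7=14. Service 423; fixed 71; total 494.
{A, C, D}: service 416 + fixed 82 = 498
{A, B, C, D}: service 416 + fixed 96 = 512
{A, B, C, D, E}: service 416 + fixed 126 = 542
No other subset beats 494.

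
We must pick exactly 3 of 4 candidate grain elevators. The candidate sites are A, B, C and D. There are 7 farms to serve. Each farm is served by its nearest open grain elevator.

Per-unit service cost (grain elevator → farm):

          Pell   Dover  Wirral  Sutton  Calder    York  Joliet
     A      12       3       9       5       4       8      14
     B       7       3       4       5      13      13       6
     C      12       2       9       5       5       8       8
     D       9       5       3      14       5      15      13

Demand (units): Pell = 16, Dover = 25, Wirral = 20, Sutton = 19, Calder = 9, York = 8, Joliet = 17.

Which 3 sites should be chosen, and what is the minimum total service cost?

With exactly 3 open, each farm uses its cheapest among the chosen.
{B, C, D}: Pell→B 7·16=112, Dover→C 2·25=50, Wirral→D 3·20=60, Sutton→B 5·19=95, Calder→C 5·9=45, York→C 8·8=64, Joliet→B 6·17=102. Service cost 528.
{A, B, C}: service cost 539
{A, B, D}: service cost 544
Among all 4 size-3 choices, {B, C, D} is lowest.

Choose B, C and D; total service cost 528.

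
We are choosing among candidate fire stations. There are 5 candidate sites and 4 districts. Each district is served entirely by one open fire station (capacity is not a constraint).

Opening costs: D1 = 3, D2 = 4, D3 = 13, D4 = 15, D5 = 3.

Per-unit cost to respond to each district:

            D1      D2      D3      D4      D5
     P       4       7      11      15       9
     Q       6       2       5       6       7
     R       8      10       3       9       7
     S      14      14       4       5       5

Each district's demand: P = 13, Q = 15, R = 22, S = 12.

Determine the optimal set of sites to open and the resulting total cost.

Open D1, D2 and D3; minimum total cost 216.

For any fixed open set, each district goes to its cheapest open site; total = fixed + service.
{D1, D2, D3}: P→D1 4·13=52, Q→D2 2·15=30, R→D3 3·22=66, S→D3 4·12=48. Service 196; fixed 20; total 216.
{D1, D2, D3, D5}: service 196 + fixed 23 = 219
{D1, D2, D3, D4}: service 196 + fixed 35 = 231
{D1, D2, D3, D4, D5}: P→D1 4·13=52, Q→D2 2·15=30, R→D3 3·22=66, S→D3 4·12=48. Service 196; fixed 38; total 234.
No other subset beats 216.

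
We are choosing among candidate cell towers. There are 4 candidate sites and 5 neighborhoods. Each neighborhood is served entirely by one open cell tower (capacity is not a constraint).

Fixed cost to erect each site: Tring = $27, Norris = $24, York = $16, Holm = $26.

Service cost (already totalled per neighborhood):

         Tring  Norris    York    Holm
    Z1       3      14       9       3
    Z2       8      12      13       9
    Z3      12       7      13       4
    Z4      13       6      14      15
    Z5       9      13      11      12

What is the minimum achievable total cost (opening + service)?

Minimum total cost: 69

For any fixed open set, each neighborhood goes to its cheapest open site; total = fixed + service.
{Holm}: Z1→Holm 3, Z2→Holm 9, Z3→Holm 4, Z4→Holm 15, Z5→Holm 12. Service 43; fixed 26; total 69.
{Tring}: service 45 + fixed 27 = 72
{Norris}: service 52 + fixed 24 = 76
{Tring, Norris, York, Holm}: service 30 + fixed 93 = 123
(All 15 nonempty subsets were checked; Holm only is lowest.)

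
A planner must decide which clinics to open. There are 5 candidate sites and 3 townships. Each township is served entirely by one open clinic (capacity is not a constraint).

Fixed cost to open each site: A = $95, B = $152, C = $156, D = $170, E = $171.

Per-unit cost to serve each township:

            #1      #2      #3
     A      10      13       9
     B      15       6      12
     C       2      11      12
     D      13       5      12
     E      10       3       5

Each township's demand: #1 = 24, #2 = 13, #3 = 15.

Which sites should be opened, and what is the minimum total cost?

For any fixed open set, each township goes to its cheapest open site; total = fixed + service.
{C, E}: #1→C 2·24=48, #2→E 3·13=39, #3→E 5·15=75. Service 162; fixed 327; total 489.
{E}: service 354 + fixed 171 = 525
{C}: service 371 + fixed 156 = 527
{A, B, C, D, E}: #1→C 2·24=48, #2→E 3·13=39, #3→E 5·15=75. Service 162; fixed 744; total 906.
No other subset beats 489.

Open C and E; minimum total cost 489.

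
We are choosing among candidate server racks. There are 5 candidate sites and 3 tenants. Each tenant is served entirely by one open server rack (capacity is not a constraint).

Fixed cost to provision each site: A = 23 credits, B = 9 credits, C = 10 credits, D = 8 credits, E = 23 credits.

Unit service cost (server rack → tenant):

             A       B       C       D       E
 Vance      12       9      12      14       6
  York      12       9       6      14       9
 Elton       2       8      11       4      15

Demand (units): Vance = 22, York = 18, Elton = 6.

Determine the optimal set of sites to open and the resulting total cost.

Open C, D and E; minimum total cost 305.

For any fixed open set, each tenant goes to its cheapest open site; total = fixed + service.
{C, D, E}: Vance→E 6·22=132, York→C 6·18=108, Elton→D 4·6=24. Service 264; fixed 41; total 305.
{A, C, E}: Vance→E 6·22=132, York→C 6·18=108, Elton→A 2·6=12. Service 252; fixed 56; total 308.
{B, C, D, E}: service 264 + fixed 50 = 314
{A, B, C, D, E}: Vance→E 6·22=132, York→C 6·18=108, Elton→A 2·6=12. Service 252; fixed 73; total 325.
No other subset beats 305.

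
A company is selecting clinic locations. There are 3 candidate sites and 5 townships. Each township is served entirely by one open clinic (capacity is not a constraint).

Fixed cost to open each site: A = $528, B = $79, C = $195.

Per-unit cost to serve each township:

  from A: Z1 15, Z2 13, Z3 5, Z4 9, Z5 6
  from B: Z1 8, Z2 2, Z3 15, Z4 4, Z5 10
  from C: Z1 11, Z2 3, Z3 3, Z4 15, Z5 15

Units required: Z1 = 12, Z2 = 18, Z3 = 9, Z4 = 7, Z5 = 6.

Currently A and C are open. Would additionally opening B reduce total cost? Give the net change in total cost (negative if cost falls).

Current service cost with {A, C}: 312.
Adding B: each township re-picks its cheapest; new service cost 223, saving 89.
Extra fixed cost: 79. Net change = 79 − 89 = -10.
(Totals: 1035 → 1025.)

Yes — net change −10 (cost falls by 10).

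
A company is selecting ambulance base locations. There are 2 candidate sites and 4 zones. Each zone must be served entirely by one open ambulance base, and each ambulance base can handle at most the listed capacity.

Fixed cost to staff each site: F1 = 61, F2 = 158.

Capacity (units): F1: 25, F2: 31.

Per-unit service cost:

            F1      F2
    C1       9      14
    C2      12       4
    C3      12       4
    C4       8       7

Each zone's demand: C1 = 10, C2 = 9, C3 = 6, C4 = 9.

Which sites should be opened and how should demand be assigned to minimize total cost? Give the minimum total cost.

Minimum total cost: 432

Open {F1, F2}: C1→F1 9·10=90, C2→F2 4·9=36, C3→F2 4·6=24, C4→F2 7·9=63.
Loads: F1 carries 10/25, F2 carries 24/31. Service 213; fixed 219; total 432.
Next best feasible plan costs 441.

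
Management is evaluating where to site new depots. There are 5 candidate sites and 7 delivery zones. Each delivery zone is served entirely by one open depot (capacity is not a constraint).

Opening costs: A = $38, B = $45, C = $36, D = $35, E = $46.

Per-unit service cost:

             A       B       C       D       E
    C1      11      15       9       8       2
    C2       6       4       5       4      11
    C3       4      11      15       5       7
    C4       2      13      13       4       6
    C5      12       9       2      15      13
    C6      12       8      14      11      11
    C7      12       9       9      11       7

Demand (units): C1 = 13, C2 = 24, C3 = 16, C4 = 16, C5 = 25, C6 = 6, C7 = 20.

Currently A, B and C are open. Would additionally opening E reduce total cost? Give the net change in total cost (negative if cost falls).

Current service cost with {A, B, C}: 587.
Adding E: each delivery zone re-picks its cheapest; new service cost 456, saving 131.
Extra fixed cost: 46. Net change = 46 − 131 = -85.
(Totals: 706 → 621.)

Yes — net change −85 (cost falls by 85).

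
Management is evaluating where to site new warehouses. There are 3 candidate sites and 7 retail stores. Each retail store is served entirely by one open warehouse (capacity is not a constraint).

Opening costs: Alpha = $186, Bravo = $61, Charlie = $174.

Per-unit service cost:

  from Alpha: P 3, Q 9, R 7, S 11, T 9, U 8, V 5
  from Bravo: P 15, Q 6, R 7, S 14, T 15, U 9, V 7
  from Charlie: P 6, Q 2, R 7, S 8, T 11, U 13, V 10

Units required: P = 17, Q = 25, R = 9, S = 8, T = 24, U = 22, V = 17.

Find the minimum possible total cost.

Minimum total cost: 1065

For any fixed open set, each retail store goes to its cheapest open site; total = fixed + service.
{Alpha, Charlie}: P→Alpha 3·17=51, Q→Charlie 2·25=50, R→Alpha 7·9=63, S→Charlie 8·8=64, T→Alpha 9·24=216, U→Alpha 8·22=176, V→Alpha 5·17=85. Service 705; fixed 360; total 1065.
{Alpha, Bravo}: P→Alpha 3·17=51, Q→Bravo 6·25=150, R→Alpha 7·9=63, S→Alpha 11·8=88, T→Alpha 9·24=216, U→Alpha 8·22=176, V→Alpha 5·17=85. Service 829; fixed 247; total 1076.
{Alpha}: service 904 + fixed 186 = 1090
{Alpha, Bravo, Charlie}: P→Alpha 3·17=51, Q→Charlie 2·25=50, R→Alpha 7·9=63, S→Charlie 8·8=64, T→Alpha 9·24=216, U→Alpha 8·22=176, V→Alpha 5·17=85. Service 705; fixed 421; total 1126.
(All 7 nonempty subsets were checked; Alpha and Charlie is lowest.)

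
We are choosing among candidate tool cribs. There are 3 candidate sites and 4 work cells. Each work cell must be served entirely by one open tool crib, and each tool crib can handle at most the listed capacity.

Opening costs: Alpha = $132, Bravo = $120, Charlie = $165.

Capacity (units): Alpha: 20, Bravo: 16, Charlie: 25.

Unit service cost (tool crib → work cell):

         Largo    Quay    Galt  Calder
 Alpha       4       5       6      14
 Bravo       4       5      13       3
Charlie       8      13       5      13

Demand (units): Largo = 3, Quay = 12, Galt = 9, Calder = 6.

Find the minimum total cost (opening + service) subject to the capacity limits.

Open {Alpha, Bravo}: Largo→Alpha 4·3=12, Quay→Alpha 5·12=60, Galt→Bravo 13·9=117, Calder→Bravo 3·6=18.
Loads: Alpha carries 15/20, Bravo carries 15/16. Service 207; fixed 252; total 459.
Next best feasible plan costs 462.

Minimum total cost: 459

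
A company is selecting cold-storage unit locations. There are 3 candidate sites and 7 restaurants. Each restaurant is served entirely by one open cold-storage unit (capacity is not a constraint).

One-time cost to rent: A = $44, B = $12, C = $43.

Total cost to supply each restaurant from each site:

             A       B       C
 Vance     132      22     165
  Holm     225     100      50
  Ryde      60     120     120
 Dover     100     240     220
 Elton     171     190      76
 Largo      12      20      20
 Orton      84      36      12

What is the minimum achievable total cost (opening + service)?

Minimum total cost: 431

For any fixed open set, each restaurant goes to its cheapest open site; total = fixed + service.
{A, B, C}: Vance→B 22, Holm→C 50, Ryde→A 60, Dover→A 100, Elton→C 76, Largo→A 12, Orton→C 12. Service 332; fixed 99; total 431.
{A, C}: Vance→A 132, Holm→C 50, Ryde→A 60, Dover→A 100, Elton→C 76, Largo→A 12, Orton→C 12. Service 442; fixed 87; total 529.
{A, B}: service 501 + fixed 56 = 557
{B}: service 728 + fixed 12 = 740
No other subset beats 431.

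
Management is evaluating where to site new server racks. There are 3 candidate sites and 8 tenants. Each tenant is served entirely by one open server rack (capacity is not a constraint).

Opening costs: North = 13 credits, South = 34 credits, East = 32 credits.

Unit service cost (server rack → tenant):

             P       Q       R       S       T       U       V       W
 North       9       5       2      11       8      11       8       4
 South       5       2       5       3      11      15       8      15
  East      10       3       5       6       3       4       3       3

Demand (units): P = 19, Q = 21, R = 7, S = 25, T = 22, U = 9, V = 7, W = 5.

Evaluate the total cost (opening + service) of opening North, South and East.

Total cost: 443

Each tenant is assigned to its cheapest site among the open ones.
{North, South, East}: P→South 5·19=95, Q→South 2·21=42, R→North 2·7=14, S→South 3·25=75, T→East 3·22=66, U→East 4·9=36, V→East 3·7=21, W→East 3·5=15. Service 364; fixed 79; total 443.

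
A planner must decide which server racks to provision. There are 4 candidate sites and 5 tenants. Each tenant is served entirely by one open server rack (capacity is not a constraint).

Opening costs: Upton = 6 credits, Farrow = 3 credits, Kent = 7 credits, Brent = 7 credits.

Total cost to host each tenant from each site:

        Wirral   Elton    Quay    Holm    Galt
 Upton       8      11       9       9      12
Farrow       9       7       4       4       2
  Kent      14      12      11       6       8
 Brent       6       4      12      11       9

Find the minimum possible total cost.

Minimum total cost: 29

For any fixed open set, each tenant goes to its cheapest open site; total = fixed + service.
{Farrow}: Wirral→Farrow 9, Elton→Farrow 7, Quay→Farrow 4, Holm→Farrow 4, Galt→Farrow 2. Service 26; fixed 3; total 29.
{Farrow, Brent}: Wirral→Brent 6, Elton→Brent 4, Quay→Farrow 4, Holm→Farrow 4, Galt→Farrow 2. Service 20; fixed 10; total 30.
{Upton, Farrow}: service 25 + fixed 9 = 34
{Upton, Farrow, Kent, Brent}: service 20 + fixed 23 = 43
No other subset beats 29.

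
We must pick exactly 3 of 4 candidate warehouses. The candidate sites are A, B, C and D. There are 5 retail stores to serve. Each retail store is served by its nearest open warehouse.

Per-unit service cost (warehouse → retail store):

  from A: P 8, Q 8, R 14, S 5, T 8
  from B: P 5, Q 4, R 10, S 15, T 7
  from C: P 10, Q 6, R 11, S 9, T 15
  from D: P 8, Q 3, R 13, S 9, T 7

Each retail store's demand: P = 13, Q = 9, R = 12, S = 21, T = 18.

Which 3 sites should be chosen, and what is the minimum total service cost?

With exactly 3 open, each retail store uses its cheapest among the chosen.
{A, B, D}: P→B 5·13=65, Q→D 3·9=27, R→B 10·12=120, S→A 5·21=105, T→B 7·18=126. Service cost 443.
{A, B, C}: service cost 452
{A, C, D}: service cost 494
Among all 4 size-3 choices, {A, B, D} is lowest.

Choose A, B and D; total service cost 443.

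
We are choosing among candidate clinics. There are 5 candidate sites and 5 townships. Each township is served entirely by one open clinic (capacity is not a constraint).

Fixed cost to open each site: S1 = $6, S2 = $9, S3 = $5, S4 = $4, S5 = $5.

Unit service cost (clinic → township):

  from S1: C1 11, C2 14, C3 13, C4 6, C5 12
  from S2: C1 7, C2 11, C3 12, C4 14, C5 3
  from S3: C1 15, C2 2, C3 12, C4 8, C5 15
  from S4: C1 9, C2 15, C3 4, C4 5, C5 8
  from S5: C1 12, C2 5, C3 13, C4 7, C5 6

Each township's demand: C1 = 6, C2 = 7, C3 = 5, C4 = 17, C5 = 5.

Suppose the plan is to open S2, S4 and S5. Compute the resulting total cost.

Each township is assigned to its cheapest site among the open ones.
{S2, S4, S5}: C1→S2 7·6=42, C2→S5 5·7=35, C3→S4 4·5=20, C4→S4 5·17=85, C5→S2 3·5=15. Service 197; fixed 18; total 215.

Total cost: 215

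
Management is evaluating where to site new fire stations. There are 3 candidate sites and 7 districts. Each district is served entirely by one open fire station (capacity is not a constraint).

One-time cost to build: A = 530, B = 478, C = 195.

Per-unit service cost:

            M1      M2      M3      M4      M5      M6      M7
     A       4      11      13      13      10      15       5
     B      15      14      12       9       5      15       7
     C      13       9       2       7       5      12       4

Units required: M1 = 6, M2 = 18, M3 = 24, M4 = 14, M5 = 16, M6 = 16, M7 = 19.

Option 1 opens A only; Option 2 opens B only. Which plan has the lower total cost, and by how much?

Option 2 is cheaper by 54.

Option 1: {A}: M1→A 4·6=24, M2→A 11·18=198, M3→A 13·24=312, M4→A 13·14=182, M5→A 10·16=160, M6→A 15·16=240, M7→A 5·19=95. Service 1211; fixed 530; total 1741.
Option 2: {B}: M1→B 15·6=90, M2→B 14·18=252, M3→B 12·24=288, M4→B 9·14=126, M5→B 5·16=80, M6→B 15·16=240, M7→B 7·19=133. Service 1209; fixed 478; total 1687.
Difference: |1741 − 1687| = 54.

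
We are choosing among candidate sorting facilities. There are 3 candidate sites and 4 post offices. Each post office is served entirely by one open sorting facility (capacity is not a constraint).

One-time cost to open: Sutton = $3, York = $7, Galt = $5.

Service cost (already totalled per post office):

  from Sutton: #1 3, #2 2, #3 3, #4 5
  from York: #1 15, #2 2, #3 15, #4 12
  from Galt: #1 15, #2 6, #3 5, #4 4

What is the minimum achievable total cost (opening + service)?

For any fixed open set, each post office goes to its cheapest open site; total = fixed + service.
{Sutton}: #1→Sutton 3, #2→Sutton 2, #3→Sutton 3, #4→Sutton 5. Service 13; fixed 3; total 16.
{Sutton, Galt}: service 12 + fixed 8 = 20
{Sutton, York}: service 13 + fixed 10 = 23
{Sutton, York, Galt}: #1→Sutton 3, #2→Sutton 2, #3→Sutton 3, #4→Galt 4. Service 12; fixed 15; total 27.
(All 7 nonempty subsets were checked; Sutton only is lowest.)

Minimum total cost: 16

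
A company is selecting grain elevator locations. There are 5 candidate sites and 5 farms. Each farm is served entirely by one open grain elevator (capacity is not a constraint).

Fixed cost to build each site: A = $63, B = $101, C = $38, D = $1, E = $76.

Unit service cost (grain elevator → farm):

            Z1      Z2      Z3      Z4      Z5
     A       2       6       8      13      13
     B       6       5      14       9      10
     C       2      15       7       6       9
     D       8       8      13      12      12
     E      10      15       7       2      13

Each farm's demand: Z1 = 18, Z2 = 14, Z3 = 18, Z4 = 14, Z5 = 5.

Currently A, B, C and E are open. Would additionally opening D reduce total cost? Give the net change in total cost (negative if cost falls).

Current service cost with {A, B, C, E}: 305.
Adding D: each farm re-picks its cheapest; new service cost 305, saving 0.
Extra fixed cost: 1. Net change = 1 − 0 = 1.
(Totals: 583 → 584.)

No — net change +1 (cost rises by 1).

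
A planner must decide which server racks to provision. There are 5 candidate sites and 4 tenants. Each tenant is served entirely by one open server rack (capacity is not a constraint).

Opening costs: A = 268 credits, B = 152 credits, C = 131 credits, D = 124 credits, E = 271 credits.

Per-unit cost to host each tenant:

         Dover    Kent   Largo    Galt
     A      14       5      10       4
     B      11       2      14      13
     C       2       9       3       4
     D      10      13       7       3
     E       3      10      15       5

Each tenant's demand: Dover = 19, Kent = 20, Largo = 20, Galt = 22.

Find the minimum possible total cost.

For any fixed open set, each tenant goes to its cheapest open site; total = fixed + service.
{C}: Dover→C 2·19=38, Kent→C 9·20=180, Largo→C 3·20=60, Galt→C 4·22=88. Service 366; fixed 131; total 497.
{B, C}: service 226 + fixed 283 = 509
{C, D}: service 344 + fixed 255 = 599
{A, B, C, D, E}: service 204 + fixed 946 = 1150
No other subset beats 497.

Minimum total cost: 497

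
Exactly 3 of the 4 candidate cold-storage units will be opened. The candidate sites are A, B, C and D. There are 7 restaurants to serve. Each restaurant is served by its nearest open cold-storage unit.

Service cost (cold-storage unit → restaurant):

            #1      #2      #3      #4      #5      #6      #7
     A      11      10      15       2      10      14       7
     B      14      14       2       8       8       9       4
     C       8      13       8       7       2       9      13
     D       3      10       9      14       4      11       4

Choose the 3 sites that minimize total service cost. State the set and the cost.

With exactly 3 open, each restaurant uses its cheapest among the chosen.
{A, B, D}: #1→D 3, #2→A 10, #3→B 2, #4→A 2, #5→D 4, #6→B 9, #7→B 4. Service cost 34.
{A, B, C}: service cost 37
{B, C, D}: service cost 37
Among all 4 size-3 choices, {A, B, D} is lowest.

Choose A, B and D; total service cost 34.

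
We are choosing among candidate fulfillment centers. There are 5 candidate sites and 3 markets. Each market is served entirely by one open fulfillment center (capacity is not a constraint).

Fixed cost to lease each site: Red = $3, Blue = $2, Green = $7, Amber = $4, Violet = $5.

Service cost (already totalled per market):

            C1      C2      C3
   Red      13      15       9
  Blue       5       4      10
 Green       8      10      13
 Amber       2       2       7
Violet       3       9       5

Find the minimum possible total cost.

Minimum total cost: 15

For any fixed open set, each market goes to its cheapest open site; total = fixed + service.
{Amber}: C1→Amber 2, C2→Amber 2, C3→Amber 7. Service 11; fixed 4; total 15.
{Blue, Amber}: service 11 + fixed 6 = 17
{Red, Amber}: service 11 + fixed 7 = 18
{Red, Blue, Green, Amber, Violet}: C1→Amber 2, C2→Amber 2, C3→Violet 5. Service 9; fixed 21; total 30.
No other subset beats 15.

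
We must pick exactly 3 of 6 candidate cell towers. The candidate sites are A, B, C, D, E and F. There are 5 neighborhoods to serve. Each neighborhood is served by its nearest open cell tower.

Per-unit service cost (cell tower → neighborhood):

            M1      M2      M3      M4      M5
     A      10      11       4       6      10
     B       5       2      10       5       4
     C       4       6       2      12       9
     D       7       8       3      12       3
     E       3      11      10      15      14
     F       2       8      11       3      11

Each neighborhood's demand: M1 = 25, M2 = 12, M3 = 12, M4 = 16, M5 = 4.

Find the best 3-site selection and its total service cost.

With exactly 3 open, each neighborhood uses its cheapest among the chosen.
{B, C, F}: M1→F 2·25=50, M2→B 2·12=24, M3→C 2·12=24, M4→F 3·16=48, M5→B 4·4=16. Service cost 162.
{B, D, F}: service cost 170
{A, B, F}: service cost 186
Among all 20 size-3 choices, {B, C, F} is lowest.

Choose B, C and F; total service cost 162.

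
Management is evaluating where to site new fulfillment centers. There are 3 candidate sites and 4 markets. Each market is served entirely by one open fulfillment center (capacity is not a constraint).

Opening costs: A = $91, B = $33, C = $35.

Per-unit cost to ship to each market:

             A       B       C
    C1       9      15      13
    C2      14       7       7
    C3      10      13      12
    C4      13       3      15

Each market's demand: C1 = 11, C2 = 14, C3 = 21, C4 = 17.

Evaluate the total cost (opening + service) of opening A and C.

Each market is assigned to its cheapest site among the open ones.
{A, C}: C1→A 9·11=99, C2→C 7·14=98, C3→A 10·21=210, C4→A 13·17=221. Service 628; fixed 126; total 754.

Total cost: 754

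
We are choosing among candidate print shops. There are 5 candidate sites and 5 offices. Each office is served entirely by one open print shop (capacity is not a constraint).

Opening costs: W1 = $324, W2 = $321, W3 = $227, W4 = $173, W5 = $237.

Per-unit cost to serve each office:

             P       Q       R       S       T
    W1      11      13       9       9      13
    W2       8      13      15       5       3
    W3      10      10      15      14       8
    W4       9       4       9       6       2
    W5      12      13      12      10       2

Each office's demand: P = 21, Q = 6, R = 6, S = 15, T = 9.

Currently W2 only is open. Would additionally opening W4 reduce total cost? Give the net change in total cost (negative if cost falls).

No — net change +74 (cost rises by 74).

Current service cost with {W2}: 438.
Adding W4: each office re-picks its cheapest; new service cost 339, saving 99.
Extra fixed cost: 173. Net change = 173 − 99 = 74.
(Totals: 759 → 833.)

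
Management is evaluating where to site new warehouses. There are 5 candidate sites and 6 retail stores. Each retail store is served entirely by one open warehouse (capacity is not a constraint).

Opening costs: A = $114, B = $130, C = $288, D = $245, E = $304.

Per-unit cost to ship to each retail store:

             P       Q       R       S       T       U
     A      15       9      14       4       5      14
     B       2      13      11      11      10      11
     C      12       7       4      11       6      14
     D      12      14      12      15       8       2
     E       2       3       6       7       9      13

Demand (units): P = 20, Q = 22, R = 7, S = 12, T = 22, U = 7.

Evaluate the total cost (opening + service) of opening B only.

Each retail store is assigned to its cheapest site among the open ones.
{B}: P→B 2·20=40, Q→B 13·22=286, R→B 11·7=77, S→B 11·12=132, T→B 10·22=220, U→B 11·7=77. Service 832; fixed 130; total 962.

Total cost: 962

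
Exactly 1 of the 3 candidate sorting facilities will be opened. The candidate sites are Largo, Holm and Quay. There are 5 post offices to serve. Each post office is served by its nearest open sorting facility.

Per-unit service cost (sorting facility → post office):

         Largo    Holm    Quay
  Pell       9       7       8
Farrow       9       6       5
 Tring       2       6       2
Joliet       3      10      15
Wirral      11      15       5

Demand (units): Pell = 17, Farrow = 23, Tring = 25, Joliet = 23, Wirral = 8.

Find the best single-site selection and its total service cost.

Choose Largo only; total service cost 567.

With exactly 1 open, each post office uses its cheapest among the chosen.
{Largo}: Pell→Largo 9·17=153, Farrow→Largo 9·23=207, Tring→Largo 2·25=50, Joliet→Largo 3·23=69, Wirral→Largo 11·8=88. Service cost 567.
{Quay}: service cost 686
{Holm}: service cost 757
Among all 3 size-1 choices, {Largo} is lowest.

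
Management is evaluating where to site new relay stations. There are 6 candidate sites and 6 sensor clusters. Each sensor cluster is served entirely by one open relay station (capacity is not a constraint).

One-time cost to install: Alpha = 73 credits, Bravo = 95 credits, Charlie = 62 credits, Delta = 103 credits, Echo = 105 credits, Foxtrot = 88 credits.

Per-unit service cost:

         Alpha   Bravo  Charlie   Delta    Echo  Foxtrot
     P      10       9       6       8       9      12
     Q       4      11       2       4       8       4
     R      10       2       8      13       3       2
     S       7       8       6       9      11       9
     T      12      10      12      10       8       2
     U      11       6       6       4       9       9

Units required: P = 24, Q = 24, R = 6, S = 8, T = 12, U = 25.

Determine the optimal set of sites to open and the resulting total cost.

For any fixed open set, each sensor cluster goes to its cheapest open site; total = fixed + service.
{Charlie, Foxtrot}: P→Charlie 6·24=144, Q→Charlie 2·24=48, R→Foxtrot 2·6=12, S→Charlie 6·8=48, T→Foxtrot 2·12=24, U→Charlie 6·25=150. Service 426; fixed 150; total 576.
{Charlie, Delta, Foxtrot}: P→Charlie 6·24=144, Q→Charlie 2·24=48, R→Foxtrot 2·6=12, S→Charlie 6·8=48, T→Foxtrot 2·12=24, U→Delta 4·25=100. Service 376; fixed 253; total 629.
{Charlie}: service 582 + fixed 62 = 644
{Alpha, Bravo, Charlie, Delta, Echo, Foxtrot}: P→Charlie 6·24=144, Q→Charlie 2·24=48, R→Bravo 2·6=12, S→Charlie 6·8=48, T→Foxtrot 2·12=24, U→Delta 4·25=100. Service 376; fixed 526; total 902.
No other subset beats 576.

Open Charlie and Foxtrot; minimum total cost 576.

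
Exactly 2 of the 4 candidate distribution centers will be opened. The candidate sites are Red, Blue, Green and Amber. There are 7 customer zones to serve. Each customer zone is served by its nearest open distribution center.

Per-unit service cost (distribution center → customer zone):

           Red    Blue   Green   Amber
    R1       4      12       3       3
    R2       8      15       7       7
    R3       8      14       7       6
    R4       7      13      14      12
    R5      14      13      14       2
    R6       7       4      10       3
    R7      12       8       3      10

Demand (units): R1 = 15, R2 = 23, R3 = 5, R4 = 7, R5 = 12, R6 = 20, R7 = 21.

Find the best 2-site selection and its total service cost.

With exactly 2 open, each customer zone uses its cheapest among the chosen.
{Green, Amber}: R1→Green 3·15=45, R2→Green 7·23=161, R3→Amber 6·5=30, R4→Amber 12·7=84, R5→Amber 2·12=24, R6→Amber 3·20=60, R7→Green 3·21=63. Service cost 467.
{Blue, Amber}: service cost 572
{Red, Amber}: service cost 579
Among all 6 size-2 choices, {Green, Amber} is lowest.

Choose Green and Amber; total service cost 467.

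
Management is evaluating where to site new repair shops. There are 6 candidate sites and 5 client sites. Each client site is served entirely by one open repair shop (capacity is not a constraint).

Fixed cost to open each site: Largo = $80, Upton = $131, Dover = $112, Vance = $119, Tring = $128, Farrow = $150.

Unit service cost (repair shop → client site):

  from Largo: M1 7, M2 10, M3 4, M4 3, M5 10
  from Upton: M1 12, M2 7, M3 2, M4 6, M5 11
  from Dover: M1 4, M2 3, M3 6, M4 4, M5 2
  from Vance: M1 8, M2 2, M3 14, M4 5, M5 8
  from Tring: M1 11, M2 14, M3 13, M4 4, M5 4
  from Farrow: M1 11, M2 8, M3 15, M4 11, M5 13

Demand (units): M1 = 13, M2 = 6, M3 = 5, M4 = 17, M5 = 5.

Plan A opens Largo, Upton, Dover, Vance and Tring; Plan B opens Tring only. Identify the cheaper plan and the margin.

Plan A: {Largo, Upton, Dover, Vance, Tring}: M1→Dover 4·13=52, M2→Vance 2·6=12, M3→Upton 2·5=10, M4→Largo 3·17=51, M5→Dover 2·5=10. Service 135; fixed 570; total 705.
Plan B: {Tring}: M1→Tring 11·13=143, M2→Tring 14·6=84, M3→Tring 13·5=65, M4→Tring 4·17=68, M5→Tring 4·5=20. Service 380; fixed 128; total 508.
Difference: |705 − 508| = 197.

Plan B is cheaper by 197.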